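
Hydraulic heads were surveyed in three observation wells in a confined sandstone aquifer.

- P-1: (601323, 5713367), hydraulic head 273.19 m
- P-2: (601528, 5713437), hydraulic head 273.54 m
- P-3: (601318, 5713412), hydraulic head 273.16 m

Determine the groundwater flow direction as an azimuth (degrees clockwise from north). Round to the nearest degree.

284°

Taking P-1 as reference: P-2−P-1 = (205, 70, +0.35); P-3−P-1 = (-5, 45, -0.03).
Determinant of the coordinate differences = 205·45 − (-5)·70 = 9575.
∂h/∂x = [(+0.35)·45 − (-0.03)·70] / 9575 = +0.001864
∂h/∂y = [205·(-0.03) − (-5)·(+0.35)] / 9575 = -0.0004595
Flow direction (−∇h) has components (-0.001864 E, +0.0004595 N).
Azimuth = atan2(E, N) = atan2(-0.001864, +0.0004595) = 283.8° ≈ 284°.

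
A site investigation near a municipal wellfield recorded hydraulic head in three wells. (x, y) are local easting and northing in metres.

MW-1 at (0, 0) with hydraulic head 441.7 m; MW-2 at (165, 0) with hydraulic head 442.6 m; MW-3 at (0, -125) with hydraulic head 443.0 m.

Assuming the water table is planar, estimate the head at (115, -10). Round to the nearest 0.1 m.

442.4 m

∂h/∂x = (442.6 − 441.7) / (165 − 0) = +0.005455
∂h/∂y = (443.0 − 441.7) / (-125 − 0) = -0.01040
h(115, -10) = 441.7 + (+0.005455)·(115) + (-0.01040)·(-10) = 441.7 +0.627 +0.104 = 442.431 m.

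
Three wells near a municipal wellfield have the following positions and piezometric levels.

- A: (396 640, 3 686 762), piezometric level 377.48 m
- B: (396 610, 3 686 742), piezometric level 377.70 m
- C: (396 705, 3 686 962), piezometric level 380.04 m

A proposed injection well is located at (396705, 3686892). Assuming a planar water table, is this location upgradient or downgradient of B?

upgradient

Taking A as reference: B−A = (-30, -20, +0.22); C−A = (65, 200, +2.56).
Determinant of the coordinate differences = (-30)·200 − 65·(-20) = -4700.
∂h/∂x = [(+0.22)·200 − (+2.56)·(-20)] / -4700 = -0.02026
∂h/∂y = [(-30)·(+2.56) − 65·(+0.22)] / -4700 = +0.01938
Head at (396705, 3686892) = 377.48 + (-0.02026)·(65) + (+0.01938)·(130) = 378.68 m.
That is higher than the 377.70 m at B, so the point is upgradient.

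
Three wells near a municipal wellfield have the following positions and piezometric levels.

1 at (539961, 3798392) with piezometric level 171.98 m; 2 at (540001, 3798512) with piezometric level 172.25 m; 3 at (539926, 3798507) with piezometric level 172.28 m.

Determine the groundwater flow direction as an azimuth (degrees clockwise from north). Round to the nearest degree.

167°

Differences from 1: to 2 (Δx, Δy, Δh) = (40, 120, +0.27); to 3 = (-35, 115, +0.30).
Solve a·Δx + b·Δy = Δh: det = 40·115 − (-35)·120 = 8800.
∂h/∂x = [(+0.27)·115 − (+0.30)·120] / 8800 = -0.0005625
∂h/∂y = [40·(+0.30) − (-35)·(+0.27)] / 8800 = +0.002438
Flow direction (−∇h) has components (+0.0005625 E, -0.002438 N).
Azimuth = atan2(E, N) = atan2(+0.0005625, -0.002438) = 167.0° ≈ 167°.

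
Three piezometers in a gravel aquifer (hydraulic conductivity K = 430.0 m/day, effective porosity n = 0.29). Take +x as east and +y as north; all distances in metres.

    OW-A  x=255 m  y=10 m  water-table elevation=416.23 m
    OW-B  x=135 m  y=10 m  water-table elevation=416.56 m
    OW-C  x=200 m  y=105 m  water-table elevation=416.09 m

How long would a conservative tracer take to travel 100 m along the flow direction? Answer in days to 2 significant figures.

16 days

Taking OW-A as reference: OW-B−OW-A = (-120, 0, +0.33); OW-C−OW-A = (-55, 95, -0.14).
Solve a·Δx + b·Δy = Δh: det = (-120)·95 − (-55)·0 = -11400.
∂h/∂x = [(+0.33)·95 − (-0.14)·0] / -11400 = -0.002750
∂h/∂y = [(-120)·(-0.14) − (-55)·(+0.33)] / -11400 = -0.003066
|∇h| = √(-0.002750² + -0.003066²) = 0.004119
Seepage velocity v = K·i/n = 430.0 × 0.004119 / 0.29 = 6.107 m/day.
t = 100 / 6.107 = 16.37 days.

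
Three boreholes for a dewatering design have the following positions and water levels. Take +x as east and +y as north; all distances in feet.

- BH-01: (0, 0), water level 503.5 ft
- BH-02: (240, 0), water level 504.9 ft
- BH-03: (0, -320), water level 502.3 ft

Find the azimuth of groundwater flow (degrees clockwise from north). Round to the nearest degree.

∂h/∂x = (504.9 − 503.5) / (240 − 0) = +0.005833
∂h/∂y = (502.3 − 503.5) / (-320 − 0) = +0.003750
Flow direction (−∇h) has components (-0.005833 E, -0.003750 N).
Azimuth = atan2(E, N) = atan2(-0.005833, -0.003750) = 237.3° ≈ 237°.

237°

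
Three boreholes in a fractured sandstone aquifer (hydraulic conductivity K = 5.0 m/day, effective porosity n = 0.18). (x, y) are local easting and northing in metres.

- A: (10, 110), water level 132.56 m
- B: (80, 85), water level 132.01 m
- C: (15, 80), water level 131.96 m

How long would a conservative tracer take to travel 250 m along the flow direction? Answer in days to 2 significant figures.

Taking A as reference: B−A = (70, -25, -0.55); C−A = (5, -30, -0.60).
Solve a·Δx + b·Δy = Δh: det = 70·(-30) − 5·(-25) = -1975.
∂h/∂x = [(-0.55)·(-30) − (-0.60)·(-25)] / -1975 = -0.0007595
∂h/∂y = [70·(-0.60) − 5·(-0.55)] / -1975 = +0.01987
|∇h| = √(-0.0007595² + 0.01987²) = 0.01988
Seepage velocity v = K·i/n = 5.0 × 0.01988 / 0.18 = 0.5522 m/day.
t = 250 / 0.5522 = 452.7 days.

450 days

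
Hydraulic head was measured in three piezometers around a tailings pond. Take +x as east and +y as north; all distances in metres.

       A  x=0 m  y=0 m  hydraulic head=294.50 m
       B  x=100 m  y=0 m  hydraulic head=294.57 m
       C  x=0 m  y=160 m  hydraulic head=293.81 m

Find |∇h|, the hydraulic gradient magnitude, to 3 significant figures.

∂h/∂x = (294.57 − 294.50) / (100 − 0) = +0.0007000
∂h/∂y = (293.81 − 294.50) / (160 − 0) = -0.004312
|∇h| = √(0.0007000² + -0.004312²) = 0.004368

0.00437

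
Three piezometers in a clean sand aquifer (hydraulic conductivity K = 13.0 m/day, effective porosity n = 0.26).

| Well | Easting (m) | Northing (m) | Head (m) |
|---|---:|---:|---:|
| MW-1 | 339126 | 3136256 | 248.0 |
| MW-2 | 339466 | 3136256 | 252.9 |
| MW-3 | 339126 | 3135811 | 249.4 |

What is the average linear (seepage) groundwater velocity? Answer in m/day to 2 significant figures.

∂h/∂x = (252.9 − 248.0) / (339466 − 339126) = +0.01441
∂h/∂y = (249.4 − 248.0) / (3135811 − 3136256) = -0.003146
|∇h| = √(0.01441² + -0.003146²) = 0.01475
Seepage velocity v = K·i/n = 13.0 × 0.01475 / 0.26 = 0.7375 m/day.

0.74 m/day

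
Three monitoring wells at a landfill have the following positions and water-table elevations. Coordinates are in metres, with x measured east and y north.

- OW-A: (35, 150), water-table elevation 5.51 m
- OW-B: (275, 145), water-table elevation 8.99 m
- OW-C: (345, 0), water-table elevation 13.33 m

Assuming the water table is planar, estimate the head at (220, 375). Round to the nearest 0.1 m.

Three-point gradient (reference OW-A): Δ to OW-B = (240, -5, +3.48), Δ to OW-C = (310, -150, +7.82).
∂h/∂x = +0.01402, ∂h/∂y = -0.02316 (det = -34450).
h(220, 375) = 5.51 + (+0.01402)·(185) + (-0.02316)·(225) = 5.51 +2.593 -5.212 = 2.891 m.

2.9 m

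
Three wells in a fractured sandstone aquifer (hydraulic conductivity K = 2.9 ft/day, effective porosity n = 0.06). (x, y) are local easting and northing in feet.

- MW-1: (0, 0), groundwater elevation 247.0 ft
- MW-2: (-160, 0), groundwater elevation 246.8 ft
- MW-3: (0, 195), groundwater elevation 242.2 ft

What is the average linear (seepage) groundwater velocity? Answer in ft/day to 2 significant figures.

1.2 ft/day

∂h/∂x = (246.8 − 247.0) / (-160 − 0) = +0.001250
∂h/∂y = (242.2 − 247.0) / (195 − 0) = -0.02462
|∇h| = √(0.001250² + -0.02462²) = 0.02465
Seepage velocity v = K·i/n = 2.9 × 0.02465 / 0.06 = 1.191 ft/day.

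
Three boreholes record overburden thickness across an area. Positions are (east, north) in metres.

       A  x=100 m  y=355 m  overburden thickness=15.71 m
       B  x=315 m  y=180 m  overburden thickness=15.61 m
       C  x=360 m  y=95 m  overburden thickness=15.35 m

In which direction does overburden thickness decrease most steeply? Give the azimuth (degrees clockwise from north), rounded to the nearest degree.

216°

Differences from A: to B (Δx, Δy, Δh) = (215, -175, -0.10); to C = (260, -260, -0.36).
Determinant of the coordinate differences = 215·(-260) − 260·(-175) = -10400.
∂d/∂x = [(-0.10)·(-260) − (-0.36)·(-175)] / -10400 = +0.003558
∂d/∂y = [215·(-0.36) − 260·(-0.10)] / -10400 = +0.004942
Steepest decrease is along −∇f: components (-0.003558 E, -0.004942 N).
Azimuth = atan2(-0.003558, -0.004942) = 215.7° ≈ 216°.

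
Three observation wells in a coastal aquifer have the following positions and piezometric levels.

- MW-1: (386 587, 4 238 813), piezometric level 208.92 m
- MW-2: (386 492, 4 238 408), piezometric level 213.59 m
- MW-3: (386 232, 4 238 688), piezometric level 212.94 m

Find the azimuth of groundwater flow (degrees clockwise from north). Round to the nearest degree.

Differences from MW-1: to MW-2 (Δx, Δy, Δh) = (-95, -405, +4.67); to MW-3 = (-355, -125, +4.02).
Determinant of the coordinate differences = (-95)·(-125) − (-355)·(-405) = -131900.
∂h/∂x = [(+4.67)·(-125) − (+4.02)·(-405)] / -131900 = -0.007918
∂h/∂y = [(-95)·(+4.02) − (-355)·(+4.67)] / -131900 = -0.009674
Flow direction (−∇h) has components (+0.007918 E, +0.009674 N).
Azimuth = atan2(E, N) = atan2(+0.007918, +0.009674) = 39.3° ≈ 039°.

039°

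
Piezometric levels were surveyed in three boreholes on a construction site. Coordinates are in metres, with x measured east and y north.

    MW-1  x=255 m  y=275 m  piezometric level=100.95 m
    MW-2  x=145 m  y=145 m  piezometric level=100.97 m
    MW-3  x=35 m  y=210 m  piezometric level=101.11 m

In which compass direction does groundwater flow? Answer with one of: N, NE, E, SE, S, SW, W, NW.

Taking MW-1 as reference: MW-2−MW-1 = (-110, -130, +0.02); MW-3−MW-1 = (-220, -65, +0.16).
Determinant of the coordinate differences = (-110)·(-65) − (-220)·(-130) = -21450.
∂h/∂x = [(+0.02)·(-65) − (+0.16)·(-130)] / -21450 = -0.0009091
∂h/∂y = [(-110)·(+0.16) − (-220)·(+0.02)] / -21450 = +0.0006154
Flow = −∇h = (+0.0009091 east, -0.0006154 north), which points southeast.

SE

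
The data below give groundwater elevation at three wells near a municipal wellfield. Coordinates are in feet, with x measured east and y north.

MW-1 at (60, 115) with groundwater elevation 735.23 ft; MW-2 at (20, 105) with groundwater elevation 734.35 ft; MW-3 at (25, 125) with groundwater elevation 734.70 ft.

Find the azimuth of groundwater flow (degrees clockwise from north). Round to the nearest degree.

With h = a·x + b·y + c and MW-1 as origin, the differences give:
  (-40)·a + (-10)·b = -0.88
  (-35)·a + 10·b = -0.53
Eliminate b (×10 and ×(-10), subtract): -750·a = -14.100 → a = ∂h/∂x = +0.01880
Back-substitute: b = ∂h/∂y = +0.01280.
Flow direction (−∇h) has components (-0.01880 E, -0.01280 N).
Azimuth = atan2(E, N) = atan2(-0.01880, -0.01280) = 235.8° ≈ 236°.

236°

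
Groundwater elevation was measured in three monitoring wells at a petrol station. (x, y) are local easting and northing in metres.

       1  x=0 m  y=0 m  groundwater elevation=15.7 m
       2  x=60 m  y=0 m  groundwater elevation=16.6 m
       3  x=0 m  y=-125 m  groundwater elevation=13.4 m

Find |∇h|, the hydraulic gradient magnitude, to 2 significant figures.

0.024

∂h/∂x = (16.6 − 15.7) / (60 − 0) = +0.01500
∂h/∂y = (13.4 − 15.7) / (-125 − 0) = +0.01840
|∇h| = √(0.01500² + 0.01840²) = 0.02374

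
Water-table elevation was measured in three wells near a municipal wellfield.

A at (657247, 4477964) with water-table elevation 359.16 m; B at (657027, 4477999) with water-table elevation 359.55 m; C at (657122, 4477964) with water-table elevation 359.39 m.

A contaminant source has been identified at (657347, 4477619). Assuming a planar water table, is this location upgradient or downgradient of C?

Taking A as reference: B−A = (-220, 35, +0.39); C−A = (-125, 0, +0.23).
Determinant of the coordinate differences = (-220)·0 − (-125)·35 = 4375.
∂h/∂x = [(+0.39)·0 − (+0.23)·35] / 4375 = -0.001840
∂h/∂y = [(-220)·(+0.23) − (-125)·(+0.39)] / 4375 = -0.0004229
Head at (657347, 4477619) = 359.16 + (-0.001840)·(100) + (-0.0004229)·(-345) = 359.12 m.
That is lower than the 359.39 m at C, so the point is downgradient.

downgradient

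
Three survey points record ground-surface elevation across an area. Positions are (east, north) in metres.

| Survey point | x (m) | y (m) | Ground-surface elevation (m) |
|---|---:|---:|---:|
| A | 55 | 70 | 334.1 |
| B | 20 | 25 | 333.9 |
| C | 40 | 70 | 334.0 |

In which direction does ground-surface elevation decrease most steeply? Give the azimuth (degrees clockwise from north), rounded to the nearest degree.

276°

Differences from A: to B (Δx, Δy, Δh) = (-35, -45, -0.2); to C = (-15, 0, -0.1).
Determinant of the coordinate differences = (-35)·0 − (-15)·(-45) = -675.
∂z/∂x = [(-0.2)·0 − (-0.1)·(-45)] / -675 = +0.006667
∂z/∂y = [(-35)·(-0.1) − (-15)·(-0.2)] / -675 = -0.0007407
Steepest decrease is along −∇f: components (-0.006667 E, +0.0007407 N).
Azimuth = atan2(-0.006667, +0.0007407) = 276.3° ≈ 276°.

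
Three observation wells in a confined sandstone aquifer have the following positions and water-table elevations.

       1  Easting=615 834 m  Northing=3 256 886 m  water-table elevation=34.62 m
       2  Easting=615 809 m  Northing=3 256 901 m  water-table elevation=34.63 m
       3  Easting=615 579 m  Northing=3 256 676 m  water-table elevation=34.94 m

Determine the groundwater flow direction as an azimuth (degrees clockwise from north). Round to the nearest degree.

052°

Differences from 1: to 2 (Δx, Δy, Δh) = (-25, 15, +0.01); to 3 = (-255, -210, +0.32).
Solve a·Δx + b·Δy = Δh: det = (-25)·(-210) − (-255)·15 = 9075.
∂h/∂x = [(+0.01)·(-210) − (+0.32)·15] / 9075 = -0.0007603
∂h/∂y = [(-25)·(+0.32) − (-255)·(+0.01)] / 9075 = -0.0006006
Flow direction (−∇h) has components (+0.0007603 E, +0.0006006 N).
Azimuth = atan2(E, N) = atan2(+0.0007603, +0.0006006) = 51.7° ≈ 052°.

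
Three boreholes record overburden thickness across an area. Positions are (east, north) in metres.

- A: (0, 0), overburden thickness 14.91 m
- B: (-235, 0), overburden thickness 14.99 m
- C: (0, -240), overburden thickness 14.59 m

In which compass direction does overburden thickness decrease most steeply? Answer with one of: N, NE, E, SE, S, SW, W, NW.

S

∂d/∂x = (14.99 − 14.91) / (-235 − 0) = -0.0003404
∂d/∂y = (14.59 − 14.91) / (-240 − 0) = +0.001333
Steepest decrease is along −∇f = (+0.0003404 E, -0.001333 N) → south.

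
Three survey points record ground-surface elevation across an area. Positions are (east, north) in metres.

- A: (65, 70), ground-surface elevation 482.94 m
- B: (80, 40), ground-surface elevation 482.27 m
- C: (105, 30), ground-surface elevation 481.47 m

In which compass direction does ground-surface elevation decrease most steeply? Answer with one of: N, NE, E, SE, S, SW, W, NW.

E

With z = a·x + b·y + c and A as origin, the differences give:
  15·a + (-30)·b = -0.67
  40·a + (-40)·b = -1.47
Eliminate b (×(-40) and ×(-30), subtract): 600·a = -17.300 → a = ∂z/∂x = -0.02883
Back-substitute: b = ∂z/∂y = +0.007917.
Steepest decrease is along −∇f = (+0.02883 E, -0.007917 N) → east.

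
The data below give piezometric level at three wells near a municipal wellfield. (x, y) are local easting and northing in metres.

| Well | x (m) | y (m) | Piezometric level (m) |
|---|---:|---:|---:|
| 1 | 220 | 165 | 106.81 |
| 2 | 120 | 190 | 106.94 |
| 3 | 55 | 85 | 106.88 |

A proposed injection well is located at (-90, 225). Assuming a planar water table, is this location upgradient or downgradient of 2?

With h = a·x + b·y + c and 1 as origin, the differences give:
  (-100)·a + 25·b = +0.13
  (-165)·a + (-80)·b = +0.07
Eliminate b (×(-80) and ×25, subtract): 12125·a = -12.150 → a = ∂h/∂x = -0.001002
Back-substitute: b = ∂h/∂y = +0.001192.
Head at (-90, 225) = 106.81 + (-0.001002)·(-310) + (+0.001192)·(60) = 107.19 m.
That is higher than the 106.94 m at 2, so the point is upgradient.

upgradient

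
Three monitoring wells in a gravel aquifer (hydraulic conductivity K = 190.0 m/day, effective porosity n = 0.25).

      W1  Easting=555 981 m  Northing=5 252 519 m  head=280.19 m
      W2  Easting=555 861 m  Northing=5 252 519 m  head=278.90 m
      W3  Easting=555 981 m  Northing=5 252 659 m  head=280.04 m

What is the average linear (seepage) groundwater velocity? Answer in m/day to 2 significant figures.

∂h/∂x = (278.90 − 280.19) / (555861 − 555981) = +0.01075
∂h/∂y = (280.04 − 280.19) / (5252659 − 5252519) = -0.001071
|∇h| = √(0.01075² + -0.001071²) = 0.0108
Seepage velocity v = K·i/n = 190.0 × 0.0108 / 0.25 = 8.208 m/day.

8.2 m/day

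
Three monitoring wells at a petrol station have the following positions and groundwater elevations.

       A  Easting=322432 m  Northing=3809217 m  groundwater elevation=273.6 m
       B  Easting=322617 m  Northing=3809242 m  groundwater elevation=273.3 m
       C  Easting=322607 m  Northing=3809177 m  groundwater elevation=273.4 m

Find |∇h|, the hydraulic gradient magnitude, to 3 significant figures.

Differences from A: to B (Δx, Δy, Δh) = (185, 25, -0.3); to C = (175, -40, -0.2).
Determinant of the coordinate differences = 185·(-40) − 175·25 = -11775.
∂h/∂x = [(-0.3)·(-40) − (-0.2)·25] / -11775 = -0.001444
∂h/∂y = [185·(-0.2) − 175·(-0.3)] / -11775 = -0.001316
|∇h| = √(-0.001444² + -0.001316²) = 0.001954

0.00195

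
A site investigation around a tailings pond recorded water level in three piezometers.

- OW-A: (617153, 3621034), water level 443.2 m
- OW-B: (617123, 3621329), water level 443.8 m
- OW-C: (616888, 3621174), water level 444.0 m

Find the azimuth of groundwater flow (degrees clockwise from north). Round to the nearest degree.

Taking OW-A as reference: OW-B−OW-A = (-30, 295, +0.6); OW-C−OW-A = (-265, 140, +0.8).
Solve a·Δx + b·Δy = Δh: det = (-30)·140 − (-265)·295 = 73975.
∂h/∂x = [(+0.6)·140 − (+0.8)·295] / 73975 = -0.002055
∂h/∂y = [(-30)·(+0.8) − (-265)·(+0.6)] / 73975 = +0.001825
Flow direction (−∇h) has components (+0.002055 E, -0.001825 N).
Azimuth = atan2(E, N) = atan2(+0.002055, -0.001825) = 131.6° ≈ 132°.

132°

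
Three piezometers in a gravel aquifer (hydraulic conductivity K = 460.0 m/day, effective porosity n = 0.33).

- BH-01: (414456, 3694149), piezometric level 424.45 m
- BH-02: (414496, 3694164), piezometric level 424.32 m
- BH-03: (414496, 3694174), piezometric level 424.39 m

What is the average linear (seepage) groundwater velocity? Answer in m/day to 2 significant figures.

Three-point gradient (reference BH-01): Δ to BH-02 = (40, 15, -0.13), Δ to BH-03 = (40, 25, -0.06).
∂h/∂x = -0.005875, ∂h/∂y = +0.007000 (det = 400).
|∇h| = √(-0.005875² + 0.007000²) = 0.009139
Seepage velocity v = K·i/n = 460.0 × 0.009139 / 0.33 = 12.74 m/day.

13 m/day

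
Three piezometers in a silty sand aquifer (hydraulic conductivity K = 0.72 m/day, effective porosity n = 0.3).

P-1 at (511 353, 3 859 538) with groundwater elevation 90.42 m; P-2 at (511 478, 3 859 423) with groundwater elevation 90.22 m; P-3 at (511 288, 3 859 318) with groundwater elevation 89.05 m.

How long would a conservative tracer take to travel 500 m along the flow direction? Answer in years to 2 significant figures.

92 years

Differences from P-1: to P-2 (Δx, Δy, Δh) = (125, -115, -0.20); to P-3 = (-65, -220, -1.37).
Solve a·Δx + b·Δy = Δh: det = 125·(-220) − (-65)·(-115) = -34975.
∂h/∂x = [(-0.20)·(-220) − (-1.37)·(-115)] / -34975 = +0.003247
∂h/∂y = [125·(-1.37) − (-65)·(-0.20)] / -34975 = +0.005268
|∇h| = √(0.003247² + 0.005268²) = 0.006188
Seepage velocity v = K·i/n = 0.72 × 0.006188 / 0.3 = 0.01485 m/day.
t = 500 / 0.01485 = 3.367e+04 days = 92.2 years.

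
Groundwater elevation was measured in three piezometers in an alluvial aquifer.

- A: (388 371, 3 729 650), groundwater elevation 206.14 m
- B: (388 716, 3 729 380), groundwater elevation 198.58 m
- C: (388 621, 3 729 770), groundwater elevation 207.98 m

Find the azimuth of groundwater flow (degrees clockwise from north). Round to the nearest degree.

Taking A as reference: B−A = (345, -270, -7.56); C−A = (250, 120, +1.84).
Determinant of the coordinate differences = 345·120 − 250·(-270) = 108900.
∂h/∂x = [(-7.56)·120 − (+1.84)·(-270)] / 108900 = -0.003769
∂h/∂y = [345·(+1.84) − 250·(-7.56)] / 108900 = +0.02318
Flow direction (−∇h) has components (+0.003769 E, -0.02318 N).
Azimuth = atan2(E, N) = atan2(+0.003769, -0.02318) = 170.8° ≈ 171°.

171°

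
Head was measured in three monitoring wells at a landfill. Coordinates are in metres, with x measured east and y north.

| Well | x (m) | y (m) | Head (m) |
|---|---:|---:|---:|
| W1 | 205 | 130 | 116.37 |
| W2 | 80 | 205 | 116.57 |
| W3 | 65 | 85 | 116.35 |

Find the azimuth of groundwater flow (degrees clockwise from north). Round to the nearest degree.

166°

Taking W1 as reference: W2−W1 = (-125, 75, +0.20); W3−W1 = (-140, -45, -0.02).
Solve a·Δx + b·Δy = Δh: det = (-125)·(-45) − (-140)·75 = 16125.
∂h/∂x = [(+0.20)·(-45) − (-0.02)·75] / 16125 = -0.0004651
∂h/∂y = [(-125)·(-0.02) − (-140)·(+0.20)] / 16125 = +0.001891
Flow direction (−∇h) has components (+0.0004651 E, -0.001891 N).
Azimuth = atan2(E, N) = atan2(+0.0004651, -0.001891) = 166.2° ≈ 166°.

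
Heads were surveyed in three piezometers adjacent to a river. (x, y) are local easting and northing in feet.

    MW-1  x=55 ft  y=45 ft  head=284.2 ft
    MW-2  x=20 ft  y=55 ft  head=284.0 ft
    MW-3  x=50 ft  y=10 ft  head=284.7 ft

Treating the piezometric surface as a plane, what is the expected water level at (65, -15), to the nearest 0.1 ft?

Differences from MW-1: to MW-2 (Δx, Δy, Δh) = (-35, 10, -0.2); to MW-3 = (-5, -35, +0.5).
Determinant of the coordinate differences = (-35)·(-35) − (-5)·10 = 1275.
∂h/∂x = [(-0.2)·(-35) − (+0.5)·10] / 1275 = +0.001569
∂h/∂y = [(-35)·(+0.5) − (-5)·(-0.2)] / 1275 = -0.01451
h(65, -15) = 284.2 + (+0.001569)·(10) + (-0.01451)·(-60) = 284.2 +0.016 +0.871 = 285.086 ft.

285.1 ft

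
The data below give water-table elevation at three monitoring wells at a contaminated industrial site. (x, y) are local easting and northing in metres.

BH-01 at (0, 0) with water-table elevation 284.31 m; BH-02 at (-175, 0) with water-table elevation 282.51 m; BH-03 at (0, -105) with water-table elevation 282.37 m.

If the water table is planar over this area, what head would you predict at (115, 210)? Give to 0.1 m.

289.4 m

∂h/∂x = (282.51 − 284.31) / (-175 − 0) = +0.01029
∂h/∂y = (282.37 − 284.31) / (-105 − 0) = +0.01848
h(115, 210) = 284.31 + (+0.01029)·(115) + (+0.01848)·(210) = 284.31 +1.183 +3.880 = 289.373 m.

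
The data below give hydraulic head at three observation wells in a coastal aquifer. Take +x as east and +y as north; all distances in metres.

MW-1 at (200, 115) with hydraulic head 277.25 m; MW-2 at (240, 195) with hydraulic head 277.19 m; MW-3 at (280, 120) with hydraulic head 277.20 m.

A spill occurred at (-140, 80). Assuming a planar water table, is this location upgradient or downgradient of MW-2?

Three-point gradient (reference MW-1): Δ to MW-2 = (40, 80, -0.06), Δ to MW-3 = (80, 5, -0.05).
∂h/∂x = -0.0005968, ∂h/∂y = -0.0004516 (det = -6200).
Head at (-140, 80) = 277.25 + (-0.0005968)·(-340) + (-0.0004516)·(-35) = 277.47 m.
That is higher than the 277.19 m at MW-2, so the point is upgradient.

upgradient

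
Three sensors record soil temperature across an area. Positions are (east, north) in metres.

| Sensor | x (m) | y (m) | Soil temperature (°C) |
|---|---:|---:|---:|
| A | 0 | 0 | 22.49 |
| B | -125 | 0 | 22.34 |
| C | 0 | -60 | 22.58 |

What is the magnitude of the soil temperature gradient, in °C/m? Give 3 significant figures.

0.00192 °C/m

∂T/∂x = (22.34 − 22.49) / (-125 − 0) = +0.001200
∂T/∂y = (22.58 − 22.49) / (-60 − 0) = -0.001500
|∇f| = √(0.001200² + -0.001500²) = 0.001921 °C/m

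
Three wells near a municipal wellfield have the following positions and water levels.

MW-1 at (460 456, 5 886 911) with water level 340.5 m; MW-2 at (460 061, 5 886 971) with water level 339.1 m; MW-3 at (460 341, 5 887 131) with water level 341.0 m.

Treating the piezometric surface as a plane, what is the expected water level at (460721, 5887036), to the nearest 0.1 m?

342.2 m

Differences from MW-1: to MW-2 (Δx, Δy, Δh) = (-395, 60, -1.4); to MW-3 = (-115, 220, +0.5).
Solve a·Δx + b·Δy = Δh: det = (-395)·220 − (-115)·60 = -80000.
∂h/∂x = [(-1.4)·220 − (+0.5)·60] / -80000 = +0.004225
∂h/∂y = [(-395)·(+0.5) − (-115)·(-1.4)] / -80000 = +0.004481
h(460721, 5887036) = 340.5 + (+0.004225)·(265) + (+0.004481)·(125) = 340.5 +1.120 +0.560 = 342.180 m.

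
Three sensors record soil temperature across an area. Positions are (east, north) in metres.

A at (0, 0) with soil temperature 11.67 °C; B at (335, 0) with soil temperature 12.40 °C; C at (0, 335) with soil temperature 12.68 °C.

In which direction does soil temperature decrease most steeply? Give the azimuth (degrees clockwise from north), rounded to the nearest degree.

216°

∂T/∂x = (12.40 − 11.67) / (335 − 0) = +0.002179
∂T/∂y = (12.68 − 11.67) / (335 − 0) = +0.003015
Steepest decrease is along −∇f: components (-0.002179 E, -0.003015 N).
Azimuth = atan2(-0.002179, -0.003015) = 215.9° ≈ 216°.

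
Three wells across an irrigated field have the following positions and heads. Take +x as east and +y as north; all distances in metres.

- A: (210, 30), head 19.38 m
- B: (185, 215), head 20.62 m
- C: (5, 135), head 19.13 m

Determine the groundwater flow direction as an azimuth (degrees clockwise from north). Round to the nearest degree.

214°

Taking A as reference: B−A = (-25, 185, +1.24); C−A = (-205, 105, -0.25).
Solve a·Δx + b·Δy = Δh: det = (-25)·105 − (-205)·185 = 35300.
∂h/∂x = [(+1.24)·105 − (-0.25)·185] / 35300 = +0.004999
∂h/∂y = [(-25)·(-0.25) − (-205)·(+1.24)] / 35300 = +0.007378
Flow direction (−∇h) has components (-0.004999 E, -0.007378 N).
Azimuth = atan2(E, N) = atan2(-0.004999, -0.007378) = 214.1° ≈ 214°.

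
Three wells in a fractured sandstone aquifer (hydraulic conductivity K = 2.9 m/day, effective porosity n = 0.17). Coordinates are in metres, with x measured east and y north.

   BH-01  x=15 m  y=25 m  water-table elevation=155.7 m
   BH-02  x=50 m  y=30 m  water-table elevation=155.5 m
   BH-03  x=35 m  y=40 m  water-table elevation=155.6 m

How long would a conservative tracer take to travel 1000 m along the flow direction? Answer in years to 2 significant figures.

With h = a·x + b·y + c and BH-01 as origin, the differences give:
  35·a + 5·b = -0.2
  20·a + 15·b = -0.1
Eliminate b (×15 and ×5, subtract): 425·a = -2.50 → a = ∂h/∂x = -0.005882
Back-substitute: b = ∂h/∂y = +0.001176.
|∇h| = √(-0.005882² + 0.001176²) = 0.005998
Seepage velocity v = K·i/n = 2.9 × 0.005998 / 0.17 = 0.1023 m/day.
t = 1000 / 0.1023 = 9775 days = 26.8 years.

27 years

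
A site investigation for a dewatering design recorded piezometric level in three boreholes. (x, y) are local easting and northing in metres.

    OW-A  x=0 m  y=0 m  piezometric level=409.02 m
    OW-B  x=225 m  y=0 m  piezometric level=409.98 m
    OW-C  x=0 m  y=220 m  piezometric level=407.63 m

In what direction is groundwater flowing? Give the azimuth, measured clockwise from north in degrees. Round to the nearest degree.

326°

∂h/∂x = (409.98 − 409.02) / (225 − 0) = +0.004267
∂h/∂y = (407.63 − 409.02) / (220 − 0) = -0.006318
Flow direction (−∇h) has components (-0.004267 E, +0.006318 N).
Azimuth = atan2(E, N) = atan2(-0.004267, +0.006318) = 326.0° ≈ 326°.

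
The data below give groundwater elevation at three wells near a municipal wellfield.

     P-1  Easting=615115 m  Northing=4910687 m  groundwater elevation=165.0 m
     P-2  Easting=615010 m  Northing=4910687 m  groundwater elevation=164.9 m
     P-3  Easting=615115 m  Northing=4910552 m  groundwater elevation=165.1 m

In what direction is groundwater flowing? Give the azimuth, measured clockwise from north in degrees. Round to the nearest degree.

∂h/∂x = (164.9 − 165.0) / (615010 − 615115) = +0.0009524
∂h/∂y = (165.1 − 165.0) / (4910552 − 4910687) = -0.0007407
Flow direction (−∇h) has components (-0.0009524 E, +0.0007407 N).
Azimuth = atan2(E, N) = atan2(-0.0009524, +0.0007407) = 307.9° ≈ 308°.

308°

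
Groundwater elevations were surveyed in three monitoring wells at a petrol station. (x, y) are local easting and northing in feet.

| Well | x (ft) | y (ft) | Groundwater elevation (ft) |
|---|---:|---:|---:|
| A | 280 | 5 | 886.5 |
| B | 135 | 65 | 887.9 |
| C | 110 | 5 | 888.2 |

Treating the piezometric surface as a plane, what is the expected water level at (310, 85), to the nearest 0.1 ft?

886.1 ft

With h = a·x + b·y + c and A as origin, the differences give:
  (-145)·a + 60·b = +1.4
  (-170)·a + 0·b = +1.7
Eliminate b (×0 and ×60, subtract): 10200·a = -102.00 → a = ∂h/∂x = -0.01000
Back-substitute: b = ∂h/∂y = -0.0008333.
h(310, 85) = 886.5 + (-0.01000)·(30) + (-0.0008333)·(80) = 886.5 -0.300 -0.067 = 886.133 ft.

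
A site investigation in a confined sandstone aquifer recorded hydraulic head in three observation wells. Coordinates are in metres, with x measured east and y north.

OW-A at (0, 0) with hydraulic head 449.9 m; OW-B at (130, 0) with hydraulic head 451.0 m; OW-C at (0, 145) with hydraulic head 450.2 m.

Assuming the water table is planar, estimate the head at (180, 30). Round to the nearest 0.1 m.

∂h/∂x = (451.0 − 449.9) / (130 − 0) = +0.008462
∂h/∂y = (450.2 − 449.9) / (145 − 0) = +0.002069
h(180, 30) = 449.9 + (+0.008462)·(180) + (+0.002069)·(30) = 449.9 +1.523 +0.062 = 451.485 m.

451.5 m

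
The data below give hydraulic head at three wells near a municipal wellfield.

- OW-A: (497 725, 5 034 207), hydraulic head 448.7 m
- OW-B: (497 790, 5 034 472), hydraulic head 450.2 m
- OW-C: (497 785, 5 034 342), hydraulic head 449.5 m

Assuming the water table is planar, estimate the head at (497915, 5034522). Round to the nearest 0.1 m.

450.6 m

Differences from OW-A: to OW-B (Δx, Δy, Δh) = (65, 265, +1.5); to OW-C = (60, 135, +0.8).
Determinant of the coordinate differences = 65·135 − 60·265 = -7125.
∂h/∂x = [(+1.5)·135 − (+0.8)·265] / -7125 = +0.001333
∂h/∂y = [65·(+0.8) − 60·(+1.5)] / -7125 = +0.005333
h(497915, 5034522) = 448.7 + (+0.001333)·(190) + (+0.005333)·(315) = 448.7 +0.253 +1.680 = 450.633 m.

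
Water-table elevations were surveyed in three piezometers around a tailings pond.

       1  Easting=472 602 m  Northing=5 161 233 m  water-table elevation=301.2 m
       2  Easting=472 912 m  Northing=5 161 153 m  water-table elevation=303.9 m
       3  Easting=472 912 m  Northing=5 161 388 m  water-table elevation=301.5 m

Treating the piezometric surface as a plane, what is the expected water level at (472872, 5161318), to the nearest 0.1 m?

With h = a·x + b·y + c and 1 as origin, the differences give:
  310·a + (-80)·b = +2.7
  310·a + 155·b = +0.3
Eliminate b (×155 and ×(-80), subtract): 72850·a = 442.50 → a = ∂h/∂x = +0.006074
Back-substitute: b = ∂h/∂y = -0.01021.
h(472872, 5161318) = 301.2 + (+0.006074)·(270) + (-0.01021)·(85) = 301.2 +1.640 -0.868 = 301.972 m.

302.0 m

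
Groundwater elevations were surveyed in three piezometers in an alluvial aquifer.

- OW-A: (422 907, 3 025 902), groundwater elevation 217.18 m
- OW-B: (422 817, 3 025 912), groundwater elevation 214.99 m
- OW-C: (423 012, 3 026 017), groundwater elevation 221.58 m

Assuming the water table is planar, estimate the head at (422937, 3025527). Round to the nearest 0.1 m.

With h = a·x + b·y + c and OW-A as origin, the differences give:
  (-90)·a + 10·b = -2.19
  105·a + 115·b = +4.40
Eliminate b (×115 and ×10, subtract): -11400·a = -295.850 → a = ∂h/∂x = +0.02595
Back-substitute: b = ∂h/∂y = +0.01457.
h(422937, 3025527) = 217.18 + (+0.02595)·(30) + (+0.01457)·(-375) = 217.18 +0.779 -5.462 = 212.496 m.

212.5 m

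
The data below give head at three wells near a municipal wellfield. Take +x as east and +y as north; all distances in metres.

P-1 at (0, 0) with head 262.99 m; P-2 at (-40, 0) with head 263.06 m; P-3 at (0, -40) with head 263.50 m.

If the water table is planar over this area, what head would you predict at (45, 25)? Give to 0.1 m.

262.6 m

∂h/∂x = (263.06 − 262.99) / (-40 − 0) = -0.001750
∂h/∂y = (263.50 − 262.99) / (-40 − 0) = -0.01275
h(45, 25) = 262.99 + (-0.001750)·(45) + (-0.01275)·(25) = 262.99 -0.079 -0.319 = 262.593 m.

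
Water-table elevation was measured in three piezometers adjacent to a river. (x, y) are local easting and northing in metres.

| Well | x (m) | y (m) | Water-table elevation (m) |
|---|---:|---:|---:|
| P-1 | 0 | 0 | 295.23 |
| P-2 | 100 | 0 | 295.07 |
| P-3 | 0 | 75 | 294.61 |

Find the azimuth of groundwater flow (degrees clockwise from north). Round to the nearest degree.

011°

∂h/∂x = (295.07 − 295.23) / (100 − 0) = -0.001600
∂h/∂y = (294.61 − 295.23) / (75 − 0) = -0.008267
Flow direction (−∇h) has components (+0.001600 E, +0.008267 N).
Azimuth = atan2(E, N) = atan2(+0.001600, +0.008267) = 11.0° ≈ 011°.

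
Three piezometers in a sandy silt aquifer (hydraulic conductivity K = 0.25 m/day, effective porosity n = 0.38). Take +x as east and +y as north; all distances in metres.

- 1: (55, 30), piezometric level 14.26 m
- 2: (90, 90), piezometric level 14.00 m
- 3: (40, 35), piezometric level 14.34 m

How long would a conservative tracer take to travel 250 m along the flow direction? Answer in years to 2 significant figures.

Taking 1 as reference: 2−1 = (35, 60, -0.26); 3−1 = (-15, 5, +0.08).
Determinant of the coordinate differences = 35·5 − (-15)·60 = 1075.
∂h/∂x = [(-0.26)·5 − (+0.08)·60] / 1075 = -0.005674
∂h/∂y = [35·(+0.08) − (-15)·(-0.26)] / 1075 = -0.001023
|∇h| = √(-0.005674² + -0.001023²) = 0.005765
Seepage velocity v = K·i/n = 0.25 × 0.005765 / 0.38 = 0.003793 m/day.
t = 250 / 0.003793 = 6.591e+04 days = 180 years.

180 years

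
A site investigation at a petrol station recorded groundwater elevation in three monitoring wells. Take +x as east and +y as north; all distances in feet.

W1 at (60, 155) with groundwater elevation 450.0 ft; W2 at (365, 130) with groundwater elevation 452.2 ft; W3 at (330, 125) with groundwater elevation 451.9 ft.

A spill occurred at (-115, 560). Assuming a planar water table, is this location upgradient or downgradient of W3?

With h = a·x + b·y + c and W1 as origin, the differences give:
  305·a + (-25)·b = +2.2
  270·a + (-30)·b = +1.9
Eliminate b (×(-30) and ×(-25), subtract): -2400·a = -18.50 → a = ∂h/∂x = +0.007708
Back-substitute: b = ∂h/∂y = +0.006042.
Head at (-115, 560) = 450.0 + (+0.007708)·(-175) + (+0.006042)·(405) = 451.10 ft.
That is lower than the 451.9 ft at W3, so the point is downgradient.

downgradient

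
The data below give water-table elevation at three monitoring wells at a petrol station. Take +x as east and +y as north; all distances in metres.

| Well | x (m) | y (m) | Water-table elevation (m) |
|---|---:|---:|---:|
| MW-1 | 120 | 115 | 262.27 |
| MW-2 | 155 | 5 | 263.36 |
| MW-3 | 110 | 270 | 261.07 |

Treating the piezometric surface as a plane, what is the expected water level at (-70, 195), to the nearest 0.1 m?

260.1 m

Taking MW-1 as reference: MW-2−MW-1 = (35, -110, +1.09); MW-3−MW-1 = (-10, 155, -1.20).
Solve a·Δx + b·Δy = Δh: det = 35·155 − (-10)·(-110) = 4325.
∂h/∂x = [(+1.09)·155 − (-1.20)·(-110)] / 4325 = +0.008543
∂h/∂y = [35·(-1.20) − (-10)·(+1.09)] / 4325 = -0.007191
h(-70, 195) = 262.27 + (+0.008543)·(-190) + (-0.007191)·(80) = 262.27 -1.623 -0.575 = 260.072 m.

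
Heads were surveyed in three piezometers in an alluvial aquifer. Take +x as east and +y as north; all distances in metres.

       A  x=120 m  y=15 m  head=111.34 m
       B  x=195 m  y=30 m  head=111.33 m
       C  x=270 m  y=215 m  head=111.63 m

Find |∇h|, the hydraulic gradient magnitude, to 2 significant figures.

With h = a·x + b·y + c and A as origin, the differences give:
  75·a + 15·b = -0.01
  150·a + 200·b = +0.29
Eliminate b (×200 and ×15, subtract): 12750·a = -6.350 → a = ∂h/∂x = -0.0004980
Back-substitute: b = ∂h/∂y = +0.001824.
|∇h| = √(-0.0004980² + 0.001824²) = 0.001891

0.0019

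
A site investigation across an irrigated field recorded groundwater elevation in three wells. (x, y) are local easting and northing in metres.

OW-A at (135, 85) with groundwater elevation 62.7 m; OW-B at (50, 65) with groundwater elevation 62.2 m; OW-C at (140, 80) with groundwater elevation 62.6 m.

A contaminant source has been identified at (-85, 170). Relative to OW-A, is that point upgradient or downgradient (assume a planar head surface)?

upgradient

With h = a·x + b·y + c and OW-A as origin, the differences give:
  (-85)·a + (-20)·b = -0.5
  5·a + (-5)·b = -0.1
Eliminate b (×(-5) and ×(-20), subtract): 525·a = 0.50 → a = ∂h/∂x = +0.0009524
Back-substitute: b = ∂h/∂y = +0.02095.
Head at (-85, 170) = 62.7 + (+0.0009524)·(-220) + (+0.02095)·(85) = 64.27 m.
That is higher than the 62.7 m at OW-A, so the point is upgradient.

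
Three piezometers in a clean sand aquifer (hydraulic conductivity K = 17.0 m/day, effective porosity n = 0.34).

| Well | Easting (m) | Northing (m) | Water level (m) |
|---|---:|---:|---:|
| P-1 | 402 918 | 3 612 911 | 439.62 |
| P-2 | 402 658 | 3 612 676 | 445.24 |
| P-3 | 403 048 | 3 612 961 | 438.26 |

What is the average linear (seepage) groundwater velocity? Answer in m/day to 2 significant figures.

Taking P-1 as reference: P-2−P-1 = (-260, -235, +5.62); P-3−P-1 = (130, 50, -1.36).
Determinant of the coordinate differences = (-260)·50 − 130·(-235) = 17550.
∂h/∂x = [(+5.62)·50 − (-1.36)·(-235)] / 17550 = -0.002199
∂h/∂y = [(-260)·(-1.36) − 130·(+5.62)] / 17550 = -0.02148
|∇h| = √(-0.002199² + -0.02148²) = 0.02159
Seepage velocity v = K·i/n = 17.0 × 0.02159 / 0.34 = 1.079 m/day.

1.1 m/day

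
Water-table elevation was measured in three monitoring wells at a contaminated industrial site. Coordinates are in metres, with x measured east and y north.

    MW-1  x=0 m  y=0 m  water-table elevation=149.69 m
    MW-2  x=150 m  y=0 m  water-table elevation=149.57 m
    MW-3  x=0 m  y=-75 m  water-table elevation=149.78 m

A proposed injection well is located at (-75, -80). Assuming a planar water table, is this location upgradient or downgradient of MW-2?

upgradient

∂h/∂x = (149.57 − 149.69) / (150 − 0) = -0.0008000
∂h/∂y = (149.78 − 149.69) / (-75 − 0) = -0.001200
Head at (-75, -80) = 149.69 + (-0.0008000)·(-75) + (-0.001200)·(-80) = 149.85 m.
That is higher than the 149.57 m at MW-2, so the point is upgradient.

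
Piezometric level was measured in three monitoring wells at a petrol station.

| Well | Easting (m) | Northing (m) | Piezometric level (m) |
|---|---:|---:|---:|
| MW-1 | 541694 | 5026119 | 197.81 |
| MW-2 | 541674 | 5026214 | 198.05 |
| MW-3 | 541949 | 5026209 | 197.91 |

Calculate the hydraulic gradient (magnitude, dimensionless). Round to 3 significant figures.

0.00247

With h = a·x + b·y + c and MW-1 as origin, the differences give:
  (-20)·a + 95·b = +0.24
  255·a + 90·b = +0.10
Eliminate b (×90 and ×95, subtract): -26025·a = 12.100 → a = ∂h/∂x = -0.0004649
Back-substitute: b = ∂h/∂y = +0.002428.
|∇h| = √(-0.0004649² + 0.002428²) = 0.002472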